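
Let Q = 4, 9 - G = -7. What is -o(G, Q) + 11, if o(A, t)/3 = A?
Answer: -37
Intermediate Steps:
G = 16 (G = 9 - 1*(-7) = 9 + 7 = 16)
o(A, t) = 3*A
-o(G, Q) + 11 = -3*16 + 11 = -1*48 + 11 = -48 + 11 = -37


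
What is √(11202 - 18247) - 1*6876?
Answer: -6876 + I*√7045 ≈ -6876.0 + 83.934*I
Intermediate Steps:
√(11202 - 18247) - 1*6876 = √(-7045) - 6876 = I*√7045 - 6876 = -6876 + I*√7045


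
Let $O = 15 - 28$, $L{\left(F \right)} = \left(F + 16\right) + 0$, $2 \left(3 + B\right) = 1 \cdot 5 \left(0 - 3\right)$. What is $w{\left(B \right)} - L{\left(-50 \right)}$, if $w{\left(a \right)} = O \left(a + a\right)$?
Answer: $307$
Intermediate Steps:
$B = - \frac{21}{2}$ ($B = -3 + \frac{1 \cdot 5 \left(0 - 3\right)}{2} = -3 + \frac{5 \left(-3\right)}{2} = -3 + \frac{1}{2} \left(-15\right) = -3 - \frac{15}{2} = - \frac{21}{2} \approx -10.5$)
$L{\left(F \right)} = 16 + F$ ($L{\left(F \right)} = \left(16 + F\right) + 0 = 16 + F$)
$O = -13$ ($O = 15 - 28 = -13$)
$w{\left(a \right)} = - 26 a$ ($w{\left(a \right)} = - 13 \left(a + a\right) = - 13 \cdot 2 a = - 26 a$)
$w{\left(B \right)} - L{\left(-50 \right)} = \left(-26\right) \left(- \frac{21}{2}\right) - \left(16 - 50\right) = 273 - -34 = 273 + 34 = 307$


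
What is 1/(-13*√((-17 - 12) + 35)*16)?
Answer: -√6/1248 ≈ -0.0019627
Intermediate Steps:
1/(-13*√((-17 - 12) + 35)*16) = 1/(-13*√(-29 + 35)*16) = 1/(-13*√6*16) = 1/(-208*√6) = -√6/1248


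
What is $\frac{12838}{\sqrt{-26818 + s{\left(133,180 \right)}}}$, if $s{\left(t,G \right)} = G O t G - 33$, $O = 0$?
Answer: $- \frac{12838 i \sqrt{26851}}{26851} \approx - 78.346 i$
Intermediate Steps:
$s{\left(t,G \right)} = -33$ ($s{\left(t,G \right)} = G 0 t G - 33 = 0 t G - 33 = 0 G - 33 = 0 - 33 = -33$)
$\frac{12838}{\sqrt{-26818 + s{\left(133,180 \right)}}} = \frac{12838}{\sqrt{-26818 - 33}} = \frac{12838}{\sqrt{-26851}} = \frac{12838}{i \sqrt{26851}} = 12838 \left(- \frac{i \sqrt{26851}}{26851}\right) = - \frac{12838 i \sqrt{26851}}{26851}$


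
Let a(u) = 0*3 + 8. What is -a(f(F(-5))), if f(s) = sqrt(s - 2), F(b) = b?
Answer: -8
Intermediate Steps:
f(s) = sqrt(-2 + s)
a(u) = 8 (a(u) = 0 + 8 = 8)
-a(f(F(-5))) = -1*8 = -8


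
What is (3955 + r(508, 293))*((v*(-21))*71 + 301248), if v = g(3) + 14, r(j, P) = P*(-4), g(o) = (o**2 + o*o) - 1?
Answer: 709740141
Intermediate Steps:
g(o) = -1 + 2*o**2 (g(o) = (o**2 + o**2) - 1 = 2*o**2 - 1 = -1 + 2*o**2)
r(j, P) = -4*P
v = 31 (v = (-1 + 2*3**2) + 14 = (-1 + 2*9) + 14 = (-1 + 18) + 14 = 17 + 14 = 31)
(3955 + r(508, 293))*((v*(-21))*71 + 301248) = (3955 - 4*293)*((31*(-21))*71 + 301248) = (3955 - 1172)*(-651*71 + 301248) = 2783*(-46221 + 301248) = 2783*255027 = 709740141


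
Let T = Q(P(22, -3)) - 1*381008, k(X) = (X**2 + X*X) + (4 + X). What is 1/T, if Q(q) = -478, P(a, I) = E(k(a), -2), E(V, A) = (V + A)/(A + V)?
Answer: -1/381486 ≈ -2.6213e-6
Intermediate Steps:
k(X) = 4 + X + 2*X**2 (k(X) = (X**2 + X**2) + (4 + X) = 2*X**2 + (4 + X) = 4 + X + 2*X**2)
E(V, A) = 1 (E(V, A) = (A + V)/(A + V) = 1)
P(a, I) = 1
T = -381486 (T = -478 - 1*381008 = -478 - 381008 = -381486)
1/T = 1/(-381486) = -1/381486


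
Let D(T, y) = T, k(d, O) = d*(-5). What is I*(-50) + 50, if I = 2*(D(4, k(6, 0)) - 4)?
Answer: 50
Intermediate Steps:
k(d, O) = -5*d
I = 0 (I = 2*(4 - 4) = 2*0 = 0)
I*(-50) + 50 = 0*(-50) + 50 = 0 + 50 = 50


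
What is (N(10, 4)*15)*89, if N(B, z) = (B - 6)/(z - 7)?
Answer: -1780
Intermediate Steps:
N(B, z) = (-6 + B)/(-7 + z)
(N(10, 4)*15)*89 = (((-6 + 10)/(-7 + 4))*15)*89 = ((4/(-3))*15)*89 = (-⅓*4*15)*89 = -4/3*15*89 = -20*89 = -1780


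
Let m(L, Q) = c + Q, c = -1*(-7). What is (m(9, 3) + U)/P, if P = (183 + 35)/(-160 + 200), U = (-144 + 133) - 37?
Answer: -760/109 ≈ -6.9725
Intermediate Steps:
c = 7
m(L, Q) = 7 + Q
U = -48 (U = -11 - 37 = -48)
P = 109/20 (P = 218/40 = 218*(1/40) = 109/20 ≈ 5.4500)
(m(9, 3) + U)/P = ((7 + 3) - 48)/(109/20) = 20*(10 - 48)/109 = (20/109)*(-38) = -760/109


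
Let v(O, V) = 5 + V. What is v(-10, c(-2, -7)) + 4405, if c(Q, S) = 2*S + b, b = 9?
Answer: 4405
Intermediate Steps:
c(Q, S) = 9 + 2*S (c(Q, S) = 2*S + 9 = 9 + 2*S)
v(-10, c(-2, -7)) + 4405 = (5 + (9 + 2*(-7))) + 4405 = (5 + (9 - 14)) + 4405 = (5 - 5) + 4405 = 0 + 4405 = 4405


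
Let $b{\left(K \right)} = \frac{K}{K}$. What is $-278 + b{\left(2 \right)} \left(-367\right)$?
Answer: $-645$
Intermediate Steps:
$b{\left(K \right)} = 1$
$-278 + b{\left(2 \right)} \left(-367\right) = -278 + 1 \left(-367\right) = -278 - 367 = -645$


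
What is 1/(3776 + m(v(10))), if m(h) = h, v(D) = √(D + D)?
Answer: 944/3564539 - √5/7129078 ≈ 0.00026452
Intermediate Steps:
v(D) = √2*√D (v(D) = √(2*D) = √2*√D)
1/(3776 + m(v(10))) = 1/(3776 + √2*√10) = 1/(3776 + 2*√5)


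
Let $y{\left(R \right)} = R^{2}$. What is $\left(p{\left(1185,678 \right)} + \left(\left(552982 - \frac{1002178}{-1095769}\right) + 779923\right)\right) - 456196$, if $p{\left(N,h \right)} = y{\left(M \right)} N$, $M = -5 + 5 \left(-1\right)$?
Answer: $\frac{1090520172899}{1095769} \approx 9.9521 \cdot 10^{5}$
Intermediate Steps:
$M = -10$ ($M = -5 - 5 = -10$)
$p{\left(N,h \right)} = 100 N$ ($p{\left(N,h \right)} = \left(-10\right)^{2} N = 100 N$)
$\left(p{\left(1185,678 \right)} + \left(\left(552982 - \frac{1002178}{-1095769}\right) + 779923\right)\right) - 456196 = \left(100 \cdot 1185 + \left(\left(552982 - \frac{1002178}{-1095769}\right) + 779923\right)\right) - 456196 = \left(118500 + \left(\left(552982 - - \frac{1002178}{1095769}\right) + 779923\right)\right) - 456196 = \left(118500 + \left(\left(552982 + \frac{1002178}{1095769}\right) + 779923\right)\right) - 456196 = \left(118500 + \left(\frac{605941535336}{1095769} + 779923\right)\right) - 456196 = \left(118500 + \frac{1460556981123}{1095769}\right) - 456196 = \frac{1590405607623}{1095769} - 456196 = \frac{1090520172899}{1095769}$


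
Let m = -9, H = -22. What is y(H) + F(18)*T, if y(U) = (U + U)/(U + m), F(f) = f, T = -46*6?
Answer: -153964/31 ≈ -4966.6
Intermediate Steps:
T = -276
y(U) = 2*U/(-9 + U) (y(U) = (U + U)/(U - 9) = (2*U)/(-9 + U) = 2*U/(-9 + U))
y(H) + F(18)*T = 2*(-22)/(-9 - 22) + 18*(-276) = 2*(-22)/(-31) - 4968 = 2*(-22)*(-1/31) - 4968 = 44/31 - 4968 = -153964/31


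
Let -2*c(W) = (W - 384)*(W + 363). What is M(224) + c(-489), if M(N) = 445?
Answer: -54554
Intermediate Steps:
c(W) = -(-384 + W)*(363 + W)/2 (c(W) = -(W - 384)*(W + 363)/2 = -(-384 + W)*(363 + W)/2)
M(224) + c(-489) = 445 + (69696 - ½*(-489)² + (21/2)*(-489)) = 445 + (69696 - ½*239121 - 10269/2) = 445 + (69696 - 239121/2 - 10269/2) = 445 - 54999 = -54554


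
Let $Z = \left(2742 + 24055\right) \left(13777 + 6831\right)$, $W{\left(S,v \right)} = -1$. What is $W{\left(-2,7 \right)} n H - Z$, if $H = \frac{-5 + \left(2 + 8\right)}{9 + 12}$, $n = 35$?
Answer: $- \frac{1656697753}{3} \approx -5.5223 \cdot 10^{8}$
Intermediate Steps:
$H = \frac{5}{21}$ ($H = \frac{-5 + 10}{21} = 5 \cdot \frac{1}{21} = \frac{5}{21} \approx 0.2381$)
$Z = 552232576$ ($Z = 26797 \cdot 20608 = 552232576$)
$W{\left(-2,7 \right)} n H - Z = \left(-1\right) 35 \cdot \frac{5}{21} - 552232576 = \left(-35\right) \frac{5}{21} - 552232576 = - \frac{25}{3} - 552232576 = - \frac{1656697753}{3}$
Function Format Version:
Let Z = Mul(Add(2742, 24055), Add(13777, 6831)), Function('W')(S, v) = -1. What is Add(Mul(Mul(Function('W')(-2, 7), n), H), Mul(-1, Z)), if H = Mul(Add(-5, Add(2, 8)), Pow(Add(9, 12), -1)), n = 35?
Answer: Rational(-1656697753, 3) ≈ -5.5223e+8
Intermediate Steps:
H = Rational(5, 21) (H = Mul(Add(-5, 10), Pow(21, -1)) = Mul(5, Rational(1, 21)) = Rational(5, 21) ≈ 0.23810)
Z = 552232576 (Z = Mul(26797, 20608) = 552232576)
Add(Mul(Mul(Function('W')(-2, 7), n), H), Mul(-1, Z)) = Add(Mul(Mul(-1, 35), Rational(5, 21)), Mul(-1, 552232576)) = Add(Mul(-35, Rational(5, 21)), -552232576) = Add(Rational(-25, 3), -552232576) = Rational(-1656697753, 3)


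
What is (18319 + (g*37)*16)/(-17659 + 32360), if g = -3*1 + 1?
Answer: 17135/14701 ≈ 1.1656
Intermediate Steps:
g = -2 (g = -3 + 1 = -2)
(18319 + (g*37)*16)/(-17659 + 32360) = (18319 - 2*37*16)/(-17659 + 32360) = (18319 - 74*16)/14701 = (18319 - 1184)*(1/14701) = 17135*(1/14701) = 17135/14701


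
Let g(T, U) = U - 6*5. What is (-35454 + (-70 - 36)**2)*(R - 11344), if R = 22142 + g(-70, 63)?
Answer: -262305158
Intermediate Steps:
g(T, U) = -30 + U (g(T, U) = U - 30 = -30 + U)
R = 22175 (R = 22142 + (-30 + 63) = 22142 + 33 = 22175)
(-35454 + (-70 - 36)**2)*(R - 11344) = (-35454 + (-70 - 36)**2)*(22175 - 11344) = (-35454 + (-106)**2)*10831 = (-35454 + 11236)*10831 = -24218*10831 = -262305158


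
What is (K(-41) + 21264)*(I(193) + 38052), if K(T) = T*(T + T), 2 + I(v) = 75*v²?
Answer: 69734059850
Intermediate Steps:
I(v) = -2 + 75*v²
K(T) = 2*T² (K(T) = T*(2*T) = 2*T²)
(K(-41) + 21264)*(I(193) + 38052) = (2*(-41)² + 21264)*((-2 + 75*193²) + 38052) = (2*1681 + 21264)*((-2 + 75*37249) + 38052) = (3362 + 21264)*((-2 + 2793675) + 38052) = 24626*(2793673 + 38052) = 24626*2831725 = 69734059850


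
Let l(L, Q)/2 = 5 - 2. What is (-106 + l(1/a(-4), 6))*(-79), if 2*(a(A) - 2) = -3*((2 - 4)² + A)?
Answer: 7900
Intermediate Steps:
a(A) = -4 - 3*A/2 (a(A) = 2 + (-3*((2 - 4)² + A))/2 = 2 + (-3*((-2)² + A))/2 = 2 + (-3*(4 + A))/2 = 2 + (-12 - 3*A)/2 = 2 + (-6 - 3*A/2) = -4 - 3*A/2)
l(L, Q) = 6 (l(L, Q) = 2*(5 - 2) = 2*3 = 6)
(-106 + l(1/a(-4), 6))*(-79) = (-106 + 6)*(-79) = -100*(-79) = 7900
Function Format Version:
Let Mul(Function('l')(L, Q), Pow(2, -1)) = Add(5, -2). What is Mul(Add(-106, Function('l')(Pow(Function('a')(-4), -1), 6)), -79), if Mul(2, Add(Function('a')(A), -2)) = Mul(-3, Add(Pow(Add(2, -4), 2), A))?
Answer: 7900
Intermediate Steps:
Function('a')(A) = Add(-4, Mul(Rational(-3, 2), A)) (Function('a')(A) = Add(2, Mul(Rational(1, 2), Mul(-3, Add(Pow(Add(2, -4), 2), A)))) = Add(2, Mul(Rational(1, 2), Mul(-3, Add(Pow(-2, 2), A)))) = Add(2, Mul(Rational(1, 2), Mul(-3, Add(4, A)))) = Add(2, Mul(Rational(1, 2), Add(-12, Mul(-3, A)))) = Add(2, Add(-6, Mul(Rational(-3, 2), A))) = Add(-4, Mul(Rational(-3, 2), A)))
Function('l')(L, Q) = 6 (Function('l')(L, Q) = Mul(2, Add(5, -2)) = Mul(2, 3) = 6)
Mul(Add(-106, Function('l')(Pow(Function('a')(-4), -1), 6)), -79) = Mul(Add(-106, 6), -79) = Mul(-100, -79) = 7900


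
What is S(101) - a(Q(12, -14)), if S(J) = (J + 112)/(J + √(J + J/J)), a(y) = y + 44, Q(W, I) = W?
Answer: -544031/10099 - 213*√102/10099 ≈ -54.083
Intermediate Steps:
a(y) = 44 + y
S(J) = (112 + J)/(J + √(1 + J)) (S(J) = (112 + J)/(J + √(J + 1)) = (112 + J)/(J + √(1 + J)))
S(101) - a(Q(12, -14)) = (112 + 101)/(101 + √(1 + 101)) - (44 + 12) = 213/(101 + √102) - 1*56 = 213/(101 + √102) - 56 = -56 + 213/(101 + √102)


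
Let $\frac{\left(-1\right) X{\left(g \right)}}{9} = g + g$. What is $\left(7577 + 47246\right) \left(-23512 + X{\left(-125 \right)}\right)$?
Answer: $-1165646626$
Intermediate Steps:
$X{\left(g \right)} = - 18 g$ ($X{\left(g \right)} = - 9 \left(g + g\right) = - 9 \cdot 2 g = - 18 g$)
$\left(7577 + 47246\right) \left(-23512 + X{\left(-125 \right)}\right) = \left(7577 + 47246\right) \left(-23512 - -2250\right) = 54823 \left(-23512 + 2250\right) = 54823 \left(-21262\right) = -1165646626$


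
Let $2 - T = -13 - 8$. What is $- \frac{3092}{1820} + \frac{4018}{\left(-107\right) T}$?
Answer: $- \frac{3730543}{1119755} \approx -3.3316$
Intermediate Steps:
$T = 23$ ($T = 2 - \left(-13 - 8\right) = 2 - -21 = 2 + 21 = 23$)
$- \frac{3092}{1820} + \frac{4018}{\left(-107\right) T} = - \frac{3092}{1820} + \frac{4018}{\left(-107\right) 23} = \left(-3092\right) \frac{1}{1820} + \frac{4018}{-2461} = - \frac{773}{455} + 4018 \left(- \frac{1}{2461}\right) = - \frac{773}{455} - \frac{4018}{2461} = - \frac{3730543}{1119755}$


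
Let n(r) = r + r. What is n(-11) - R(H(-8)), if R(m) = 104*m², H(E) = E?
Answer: -6678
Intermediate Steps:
n(r) = 2*r
n(-11) - R(H(-8)) = 2*(-11) - 104*(-8)² = -22 - 104*64 = -22 - 1*6656 = -22 - 6656 = -6678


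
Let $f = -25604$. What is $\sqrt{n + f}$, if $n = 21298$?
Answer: $i \sqrt{4306} \approx 65.62 i$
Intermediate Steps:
$\sqrt{n + f} = \sqrt{21298 - 25604} = \sqrt{-4306} = i \sqrt{4306}$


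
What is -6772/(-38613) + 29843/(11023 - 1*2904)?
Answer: 1207309627/313498947 ≈ 3.8511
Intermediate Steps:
-6772/(-38613) + 29843/(11023 - 1*2904) = -6772*(-1/38613) + 29843/(11023 - 2904) = 6772/38613 + 29843/8119 = 1207309627/313498947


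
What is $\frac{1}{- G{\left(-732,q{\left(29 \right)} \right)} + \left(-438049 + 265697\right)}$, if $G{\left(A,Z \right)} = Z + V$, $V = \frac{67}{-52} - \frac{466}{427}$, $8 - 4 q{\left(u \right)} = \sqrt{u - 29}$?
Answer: $- \frac{22204}{3826895375} \approx -5.8021 \cdot 10^{-6}$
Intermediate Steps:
$q{\left(u \right)} = 2 - \frac{\sqrt{-29 + u}}{4}$ ($q{\left(u \right)} = 2 - \frac{\sqrt{u - 29}}{4} = 2 - \frac{\sqrt{-29 + u}}{4}$)
$V = - \frac{52841}{22204}$ ($V = 67 \left(- \frac{1}{52}\right) - \frac{466}{427} = - \frac{67}{52} - \frac{466}{427} = - \frac{52841}{22204} \approx -2.3798$)
$G{\left(A,Z \right)} = - \frac{52841}{22204} + Z$ ($G{\left(A,Z \right)} = Z - \frac{52841}{22204} = - \frac{52841}{22204} + Z$)
$\frac{1}{- G{\left(-732,q{\left(29 \right)} \right)} + \left(-438049 + 265697\right)} = \frac{1}{- (- \frac{52841}{22204} + \left(2 - \frac{\sqrt{-29 + 29}}{4}\right)) + \left(-438049 + 265697\right)} = \frac{1}{- (- \frac{52841}{22204} + \left(2 - \frac{\sqrt{0}}{4}\right)) - 172352} = \frac{1}{- (- \frac{52841}{22204} + \left(2 - 0\right)) - 172352} = \frac{1}{- (- \frac{52841}{22204} + \left(2 + 0\right)) - 172352} = \frac{1}{- (- \frac{52841}{22204} + 2) - 172352} = \frac{1}{\left(-1\right) \left(- \frac{8433}{22204}\right) - 172352} = \frac{1}{\frac{8433}{22204} - 172352} = \frac{1}{- \frac{3826895375}{22204}} = - \frac{22204}{3826895375}$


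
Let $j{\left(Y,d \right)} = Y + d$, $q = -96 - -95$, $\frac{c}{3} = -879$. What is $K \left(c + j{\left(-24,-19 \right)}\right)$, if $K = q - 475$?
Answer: $1275680$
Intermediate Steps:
$c = -2637$ ($c = 3 \left(-879\right) = -2637$)
$q = -1$ ($q = -96 + 95 = -1$)
$K = -476$ ($K = -1 - 475 = -476$)
$K \left(c + j{\left(-24,-19 \right)}\right) = - 476 \left(-2637 - 43\right) = \left(-476\right) \left(-2680\right) = 1275680$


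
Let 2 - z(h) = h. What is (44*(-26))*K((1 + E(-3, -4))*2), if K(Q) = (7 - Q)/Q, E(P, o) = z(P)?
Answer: 1430/3 ≈ 476.67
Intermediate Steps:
z(h) = 2 - h
E(P, o) = 2 - P
K(Q) = (7 - Q)/Q
(44*(-26))*K((1 + E(-3, -4))*2) = (44*(-26))*((7 - (1 + (2 - 1*(-3)))*2)/(((1 + (2 - 1*(-3)))*2))) = -1144*(7 - (1 + (2 + 3))*2)/((1 + (2 + 3))*2) = -1144*(7 - (1 + 5)*2)/((1 + 5)*2) = -1144*(7 - 6*2)/(6*2) = -1144*(7 - 1*12)/12 = -286*(7 - 12)/3 = -286*(-5)/3 = -1144*(-5/12) = 1430/3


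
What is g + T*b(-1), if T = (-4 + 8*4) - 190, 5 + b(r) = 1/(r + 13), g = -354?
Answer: 885/2 ≈ 442.50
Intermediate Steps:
b(r) = -5 + 1/(13 + r) (b(r) = -5 + 1/(r + 13) = -5 + 1/(13 + r))
T = -162 (T = (-4 + 32) - 190 = 28 - 190 = -162)
g + T*b(-1) = -354 - 162*(-64 - 5*(-1))/(13 - 1) = -354 - 162*(-64 + 5)/12 = -354 - 27*(-59)/2 = -354 - 162*(-59/12) = -354 + 1593/2 = 885/2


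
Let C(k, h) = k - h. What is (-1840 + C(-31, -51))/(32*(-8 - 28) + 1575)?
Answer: -1820/423 ≈ -4.3026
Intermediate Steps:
(-1840 + C(-31, -51))/(32*(-8 - 28) + 1575) = (-1840 + (-31 - 1*(-51)))/(32*(-8 - 28) + 1575) = (-1840 + (-31 + 51))/(32*(-36) + 1575) = (-1840 + 20)/(-1152 + 1575) = -1820/423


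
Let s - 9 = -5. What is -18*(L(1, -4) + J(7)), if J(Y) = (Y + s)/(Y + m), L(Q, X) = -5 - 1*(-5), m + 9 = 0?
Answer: 99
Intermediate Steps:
m = -9 (m = -9 + 0 = -9)
L(Q, X) = 0 (L(Q, X) = -5 + 5 = 0)
s = 4 (s = 9 - 5 = 4)
J(Y) = (4 + Y)/(-9 + Y) (J(Y) = (Y + 4)/(Y - 9) = (4 + Y)/(-9 + Y))
-18*(L(1, -4) + J(7)) = -18*(0 + (4 + 7)/(-9 + 7)) = -18*(0 + 11/(-2)) = -18*(0 - ½*11) = -18*(0 - 11/2) = -18*(-11/2) = 99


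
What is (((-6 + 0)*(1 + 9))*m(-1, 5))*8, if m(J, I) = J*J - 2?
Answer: 480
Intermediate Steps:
m(J, I) = -2 + J**2 (m(J, I) = J**2 - 2 = -2 + J**2)
(((-6 + 0)*(1 + 9))*m(-1, 5))*8 = (((-6 + 0)*(1 + 9))*(-2 + (-1)**2))*8 = ((-6*10)*(-2 + 1))*8 = -60*(-1)*8 = 60*8 = 480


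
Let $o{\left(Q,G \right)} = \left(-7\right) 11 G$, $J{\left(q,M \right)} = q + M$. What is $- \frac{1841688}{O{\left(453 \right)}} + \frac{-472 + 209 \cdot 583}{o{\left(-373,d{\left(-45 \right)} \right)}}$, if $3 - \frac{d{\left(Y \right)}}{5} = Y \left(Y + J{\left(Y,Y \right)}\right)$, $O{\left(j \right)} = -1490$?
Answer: $\frac{430553172011}{348320280} \approx 1236.1$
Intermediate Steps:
$J{\left(q,M \right)} = M + q$
$d{\left(Y \right)} = 15 - 15 Y^{2}$ ($d{\left(Y \right)} = 15 - 5 Y \left(Y + \left(Y + Y\right)\right) = 15 - 5 Y \left(Y + 2 Y\right) = 15 - 5 Y 3 Y = 15 - 5 \cdot 3 Y^{2} = 15 - 15 Y^{2}$)
$o{\left(Q,G \right)} = - 77 G$
$- \frac{1841688}{O{\left(453 \right)}} + \frac{-472 + 209 \cdot 583}{o{\left(-373,d{\left(-45 \right)} \right)}} = - \frac{1841688}{-1490} + \frac{-472 + 209 \cdot 583}{\left(-77\right) \left(15 - 15 \left(-45\right)^{2}\right)} = \left(-1841688\right) \left(- \frac{1}{1490}\right) + \frac{-472 + 121847}{\left(-77\right) \left(15 - 30375\right)} = \frac{920844}{745} + \frac{121375}{\left(-77\right) \left(15 - 30375\right)} = \frac{920844}{745} + \frac{121375}{\left(-77\right) \left(-30360\right)} = \frac{920844}{745} + \frac{121375}{2337720} = \frac{920844}{745} + 121375 \cdot \frac{1}{2337720} = \frac{920844}{745} + \frac{24275}{467544} = \frac{430553172011}{348320280}$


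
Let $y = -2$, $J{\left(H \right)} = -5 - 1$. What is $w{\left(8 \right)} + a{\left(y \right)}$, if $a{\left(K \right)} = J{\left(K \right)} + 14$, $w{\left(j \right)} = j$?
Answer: $16$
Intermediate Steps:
$J{\left(H \right)} = -6$ ($J{\left(H \right)} = -5 - 1 = -6$)
$a{\left(K \right)} = 8$ ($a{\left(K \right)} = -6 + 14 = 8$)
$w{\left(8 \right)} + a{\left(y \right)} = 8 + 8 = 16$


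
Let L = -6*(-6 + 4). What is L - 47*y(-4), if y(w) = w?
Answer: 200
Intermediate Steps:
L = 12 (L = -6*(-2) = 12)
L - 47*y(-4) = 12 - 47*(-4) = 12 + 188 = 200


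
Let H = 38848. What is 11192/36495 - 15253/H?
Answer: -121871419/1417757760 ≈ -0.085961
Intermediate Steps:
11192/36495 - 15253/H = 11192/36495 - 15253/38848 = -121871419/1417757760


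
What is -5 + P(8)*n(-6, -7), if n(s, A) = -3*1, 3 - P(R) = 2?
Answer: -8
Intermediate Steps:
P(R) = 1 (P(R) = 3 - 1*2 = 3 - 2 = 1)
n(s, A) = -3
-5 + P(8)*n(-6, -7) = -5 + 1*(-3) = -5 - 3 = -8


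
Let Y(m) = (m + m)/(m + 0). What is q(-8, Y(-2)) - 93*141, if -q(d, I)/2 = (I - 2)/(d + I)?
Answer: -13113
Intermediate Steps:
Y(m) = 2 (Y(m) = (2*m)/m = 2)
q(d, I) = -2*(-2 + I)/(I + d) (q(d, I) = -2*(I - 2)/(d + I) = -2*(-2 + I)/(I + d))
q(-8, Y(-2)) - 93*141 = 2*(2 - 1*2)/(2 - 8) - 93*141 = 2*(2 - 2)/(-6) - 13113 = 2*(-⅙)*0 - 13113 = 0 - 13113 = -13113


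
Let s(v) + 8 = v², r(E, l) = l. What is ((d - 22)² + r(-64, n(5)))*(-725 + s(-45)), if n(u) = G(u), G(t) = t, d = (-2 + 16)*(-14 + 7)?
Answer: 18611260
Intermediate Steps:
d = -98 (d = 14*(-7) = -98)
n(u) = u
s(v) = -8 + v²
((d - 22)² + r(-64, n(5)))*(-725 + s(-45)) = ((-98 - 22)² + 5)*(-725 + (-8 + (-45)²)) = ((-120)² + 5)*(-725 + (-8 + 2025)) = (14400 + 5)*(-725 + 2017) = 14405*1292 = 18611260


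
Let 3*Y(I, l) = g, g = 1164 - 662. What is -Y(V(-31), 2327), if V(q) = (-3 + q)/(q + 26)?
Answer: -502/3 ≈ -167.33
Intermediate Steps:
V(q) = (-3 + q)/(26 + q)
g = 502
Y(I, l) = 502/3 (Y(I, l) = (⅓)*502 = 502/3)
-Y(V(-31), 2327) = -1*502/3 = -502/3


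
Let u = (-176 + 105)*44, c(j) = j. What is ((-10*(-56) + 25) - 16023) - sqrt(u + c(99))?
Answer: -15438 - 55*I ≈ -15438.0 - 55.0*I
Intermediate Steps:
u = -3124 (u = -71*44 = -3124)
((-10*(-56) + 25) - 16023) - sqrt(u + c(99)) = ((-10*(-56) + 25) - 16023) - sqrt(-3124 + 99) = ((560 + 25) - 16023) - sqrt(-3025) = (585 - 16023) - 55*I = -15438 - 55*I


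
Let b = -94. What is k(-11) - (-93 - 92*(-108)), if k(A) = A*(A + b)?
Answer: -8688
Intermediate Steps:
k(A) = A*(-94 + A) (k(A) = A*(A - 94) = A*(-94 + A))
k(-11) - (-93 - 92*(-108)) = -11*(-94 - 11) - (-93 - 92*(-108)) = -11*(-105) - (-93 + 9936) = 1155 - 1*9843 = 1155 - 9843 = -8688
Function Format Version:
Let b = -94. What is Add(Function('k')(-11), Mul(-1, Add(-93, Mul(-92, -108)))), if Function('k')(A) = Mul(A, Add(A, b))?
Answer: -8688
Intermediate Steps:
Function('k')(A) = Mul(A, Add(-94, A)) (Function('k')(A) = Mul(A, Add(A, -94)) = Mul(A, Add(-94, A)))
Add(Function('k')(-11), Mul(-1, Add(-93, Mul(-92, -108)))) = Add(Mul(-11, Add(-94, -11)), Mul(-1, Add(-93, Mul(-92, -108)))) = Add(Mul(-11, -105), Mul(-1, Add(-93, 9936))) = Add(1155, Mul(-1, 9843)) = Add(1155, -9843) = -8688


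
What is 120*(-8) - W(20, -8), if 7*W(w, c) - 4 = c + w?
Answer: -6736/7 ≈ -962.29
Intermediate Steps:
W(w, c) = 4/7 + c/7 + w/7 (W(w, c) = 4/7 + (c + w)/7 = 4/7 + (c/7 + w/7) = 4/7 + c/7 + w/7)
120*(-8) - W(20, -8) = 120*(-8) - (4/7 + (⅐)*(-8) + (⅐)*20) = -960 - (4/7 - 8/7 + 20/7) = -960 - 1*16/7 = -960 - 16/7 = -6736/7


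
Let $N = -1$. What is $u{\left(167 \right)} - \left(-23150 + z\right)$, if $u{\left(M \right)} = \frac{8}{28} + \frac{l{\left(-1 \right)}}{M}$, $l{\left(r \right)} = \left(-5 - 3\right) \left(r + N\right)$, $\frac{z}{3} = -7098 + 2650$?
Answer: $\frac{42661932}{1169} \approx 36494.0$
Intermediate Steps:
$z = -13344$ ($z = 3 \left(-7098 + 2650\right) = 3 \left(-4448\right) = -13344$)
$l{\left(r \right)} = 8 - 8 r$ ($l{\left(r \right)} = \left(-5 - 3\right) \left(r - 1\right) = - 8 \left(-1 + r\right) = 8 - 8 r$)
$u{\left(M \right)} = \frac{2}{7} + \frac{16}{M}$ ($u{\left(M \right)} = \frac{8}{28} + \frac{8 - -8}{M} = 8 \cdot \frac{1}{28} + \frac{8 + 8}{M} = \frac{2}{7} + \frac{16}{M}$)
$u{\left(167 \right)} - \left(-23150 + z\right) = \left(\frac{2}{7} + \frac{16}{167}\right) - \left(-23150 - 13344\right) = \left(\frac{2}{7} + 16 \cdot \frac{1}{167}\right) - -36494 = \left(\frac{2}{7} + \frac{16}{167}\right) + 36494 = \frac{446}{1169} + 36494 = \frac{42661932}{1169}$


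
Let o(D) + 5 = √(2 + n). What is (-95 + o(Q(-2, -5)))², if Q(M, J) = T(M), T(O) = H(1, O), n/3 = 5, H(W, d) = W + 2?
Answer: (100 - √17)² ≈ 9192.4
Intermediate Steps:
H(W, d) = 2 + W
n = 15 (n = 3*5 = 15)
T(O) = 3 (T(O) = 2 + 1 = 3)
Q(M, J) = 3
o(D) = -5 + √17 (o(D) = -5 + √(2 + 15) = -5 + √17)
(-95 + o(Q(-2, -5)))² = (-95 + (-5 + √17))² = (-100 + √17)²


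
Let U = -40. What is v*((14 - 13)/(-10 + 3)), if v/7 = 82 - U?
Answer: -122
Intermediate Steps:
v = 854 (v = 7*(82 - 1*(-40)) = 7*(82 + 40) = 7*122 = 854)
v*((14 - 13)/(-10 + 3)) = 854*((14 - 13)/(-10 + 3)) = 854*(1/(-7)) = 854*(1*(-1/7)) = 854*(-1/7) = -122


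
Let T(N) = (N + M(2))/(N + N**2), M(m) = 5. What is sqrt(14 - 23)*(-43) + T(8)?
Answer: 13/72 - 129*I ≈ 0.18056 - 129.0*I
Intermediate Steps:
T(N) = (5 + N)/(N + N**2) (T(N) = (N + 5)/(N + N**2) = (5 + N)/(N + N**2))
sqrt(14 - 23)*(-43) + T(8) = sqrt(14 - 23)*(-43) + (5 + 8)/(8*(1 + 8)) = sqrt(-9)*(-43) + (1/8)*13/9 = (3*I)*(-43) + (1/8)*(1/9)*13 = -129*I + 13/72 = 13/72 - 129*I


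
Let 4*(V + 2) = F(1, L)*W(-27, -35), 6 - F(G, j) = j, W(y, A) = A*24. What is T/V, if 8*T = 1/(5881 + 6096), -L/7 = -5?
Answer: 1/583327808 ≈ 1.7143e-9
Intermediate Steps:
W(y, A) = 24*A
L = 35 (L = -7*(-5) = 35)
F(G, j) = 6 - j
T = 1/95816 (T = 1/(8*(5881 + 6096)) = (⅛)/11977 = (⅛)*(1/11977) = 1/95816 ≈ 1.0437e-5)
V = 6088 (V = -2 + ((6 - 1*35)*(24*(-35)))/4 = -2 + ((6 - 35)*(-840))/4 = -2 + (-29*(-840))/4 = -2 + (¼)*24360 = -2 + 6090 = 6088)
T/V = (1/95816)/6088 = (1/95816)*(1/6088) = 1/583327808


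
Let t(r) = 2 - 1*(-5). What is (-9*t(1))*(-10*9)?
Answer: 5670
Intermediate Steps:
t(r) = 7 (t(r) = 2 + 5 = 7)
(-9*t(1))*(-10*9) = (-9*7)*(-10*9) = -63*(-90) = 5670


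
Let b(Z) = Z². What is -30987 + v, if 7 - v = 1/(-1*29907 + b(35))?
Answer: -888568359/28682 ≈ -30980.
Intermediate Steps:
v = 200775/28682 (v = 7 - 1/(-1*29907 + 35²) = 7 - 1/(-29907 + 1225) = 7 - 1/(-28682) = 7 - 1*(-1/28682) = 7 + 1/28682 = 200775/28682 ≈ 7.0000)
-30987 + v = -30987 + 200775/28682 = -888568359/28682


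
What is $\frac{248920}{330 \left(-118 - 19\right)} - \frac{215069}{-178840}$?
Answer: $- \frac{3479358331}{808535640} \approx -4.3033$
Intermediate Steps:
$\frac{248920}{330 \left(-118 - 19\right)} - \frac{215069}{-178840} = \frac{248920}{330 \left(-137\right)} - - \frac{215069}{178840} = \frac{248920}{-45210} + \frac{215069}{178840} = 248920 \left(- \frac{1}{45210}\right) + \frac{215069}{178840} = - \frac{24892}{4521} + \frac{215069}{178840} = - \frac{3479358331}{808535640}$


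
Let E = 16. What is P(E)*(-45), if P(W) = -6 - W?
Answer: 990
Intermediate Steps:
P(E)*(-45) = (-6 - 1*16)*(-45) = (-6 - 16)*(-45) = -22*(-45) = 990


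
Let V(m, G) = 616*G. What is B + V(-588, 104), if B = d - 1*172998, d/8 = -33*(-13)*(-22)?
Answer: -184438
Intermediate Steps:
d = -75504 (d = 8*(-33*(-13)*(-22)) = 8*(429*(-22)) = 8*(-9438) = -75504)
B = -248502 (B = -75504 - 1*172998 = -75504 - 172998 = -248502)
B + V(-588, 104) = -248502 + 616*104 = -248502 + 64064 = -184438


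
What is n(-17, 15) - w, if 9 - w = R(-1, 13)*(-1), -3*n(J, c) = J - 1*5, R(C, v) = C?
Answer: -2/3 ≈ -0.66667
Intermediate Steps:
n(J, c) = 5/3 - J/3 (n(J, c) = -(J - 1*5)/3 = -(J - 5)/3 = -(-5 + J)/3 = 5/3 - J/3)
w = 8 (w = 9 - (-1)*(-1) = 9 - 1*1 = 9 - 1 = 8)
n(-17, 15) - w = (5/3 - 1/3*(-17)) - 1*8 = (5/3 + 17/3) - 8 = 22/3 - 8 = -2/3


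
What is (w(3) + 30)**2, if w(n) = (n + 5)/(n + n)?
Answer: 8836/9 ≈ 981.78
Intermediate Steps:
w(n) = (5 + n)/(2*n) (w(n) = (5 + n)/((2*n)) = (5 + n)*(1/(2*n)) = (5 + n)/(2*n))
(w(3) + 30)**2 = ((1/2)*(5 + 3)/3 + 30)**2 = ((1/2)*(1/3)*8 + 30)**2 = (4/3 + 30)**2 = (94/3)**2 = 8836/9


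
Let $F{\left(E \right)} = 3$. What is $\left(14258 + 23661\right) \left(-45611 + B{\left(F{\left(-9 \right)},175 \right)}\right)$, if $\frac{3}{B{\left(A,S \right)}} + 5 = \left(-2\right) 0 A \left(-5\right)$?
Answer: $- \frac{8647731302}{5} \approx -1.7295 \cdot 10^{9}$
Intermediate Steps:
$B{\left(A,S \right)} = - \frac{3}{5}$ ($B{\left(A,S \right)} = \frac{3}{-5 + \left(-2\right) 0 A \left(-5\right)} = \frac{3}{-5 + 0 A \left(-5\right)} = \frac{3}{-5 + 0 \left(-5\right)} = \frac{3}{-5 + 0} = \frac{3}{-5} = 3 \left(- \frac{1}{5}\right) = - \frac{3}{5}$)
$\left(14258 + 23661\right) \left(-45611 + B{\left(F{\left(-9 \right)},175 \right)}\right) = \left(14258 + 23661\right) \left(-45611 - \frac{3}{5}\right) = 37919 \left(- \frac{228058}{5}\right) = - \frac{8647731302}{5}$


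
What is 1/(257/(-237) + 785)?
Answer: 237/185788 ≈ 0.0012756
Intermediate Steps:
1/(257/(-237) + 785) = 1/(257*(-1/237) + 785) = 1/(-257/237 + 785) = 1/(185788/237) = 237/185788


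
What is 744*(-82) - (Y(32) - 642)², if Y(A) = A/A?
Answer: -471889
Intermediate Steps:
Y(A) = 1
744*(-82) - (Y(32) - 642)² = 744*(-82) - (1 - 642)² = -61008 - 1*(-641)² = -61008 - 1*410881 = -61008 - 410881 = -471889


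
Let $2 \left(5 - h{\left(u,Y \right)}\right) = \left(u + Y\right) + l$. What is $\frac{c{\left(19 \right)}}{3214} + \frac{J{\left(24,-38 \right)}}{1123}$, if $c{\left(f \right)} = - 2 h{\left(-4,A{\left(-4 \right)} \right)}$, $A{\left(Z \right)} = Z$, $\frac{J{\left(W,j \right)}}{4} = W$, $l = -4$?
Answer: $\frac{141919}{1804661} \approx 0.07864$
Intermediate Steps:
$J{\left(W,j \right)} = 4 W$
$h{\left(u,Y \right)} = 7 - \frac{Y}{2} - \frac{u}{2}$ ($h{\left(u,Y \right)} = 5 - \frac{\left(u + Y\right) - 4}{2} = 5 - \frac{\left(Y + u\right) - 4}{2} = 5 - \frac{-4 + Y + u}{2} = 5 - \left(-2 + \frac{Y}{2} + \frac{u}{2}\right) = 7 - \frac{Y}{2} - \frac{u}{2}$)
$c{\left(f \right)} = -22$ ($c{\left(f \right)} = - 2 \left(7 - -2 - -2\right) = - 2 \left(7 + 2 + 2\right) = \left(-2\right) 11 = -22$)
$\frac{c{\left(19 \right)}}{3214} + \frac{J{\left(24,-38 \right)}}{1123} = - \frac{22}{3214} + \frac{4 \cdot 24}{1123} = \left(-22\right) \frac{1}{3214} + 96 \cdot \frac{1}{1123} = - \frac{11}{1607} + \frac{96}{1123} = \frac{141919}{1804661}$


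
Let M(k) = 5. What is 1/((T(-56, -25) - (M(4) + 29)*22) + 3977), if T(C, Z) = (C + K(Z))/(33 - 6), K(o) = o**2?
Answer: 27/87752 ≈ 0.00030769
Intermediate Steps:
T(C, Z) = C/27 + Z**2/27 (T(C, Z) = (C + Z**2)/(33 - 6) = (C + Z**2)/27 = (C + Z**2)*(1/27) = C/27 + Z**2/27)
1/((T(-56, -25) - (M(4) + 29)*22) + 3977) = 1/((((1/27)*(-56) + (1/27)*(-25)**2) - (5 + 29)*22) + 3977) = 1/(((-56/27 + (1/27)*625) - 34*22) + 3977) = 1/(((-56/27 + 625/27) - 1*748) + 3977) = 1/((569/27 - 748) + 3977) = 1/(-19627/27 + 3977) = 1/(87752/27) = 27/87752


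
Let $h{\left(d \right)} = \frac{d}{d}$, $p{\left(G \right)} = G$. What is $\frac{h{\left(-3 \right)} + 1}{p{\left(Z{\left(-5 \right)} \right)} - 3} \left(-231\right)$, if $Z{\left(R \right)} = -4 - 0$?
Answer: $66$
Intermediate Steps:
$Z{\left(R \right)} = -4$ ($Z{\left(R \right)} = -4 + 0 = -4$)
$h{\left(d \right)} = 1$
$\frac{h{\left(-3 \right)} + 1}{p{\left(Z{\left(-5 \right)} \right)} - 3} \left(-231\right) = \frac{1 + 1}{-4 - 3} \left(-231\right) = \frac{2}{-7} \left(-231\right) = 2 \left(- \frac{1}{7}\right) \left(-231\right) = \left(- \frac{2}{7}\right) \left(-231\right) = 66$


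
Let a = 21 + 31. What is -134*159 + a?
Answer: -21254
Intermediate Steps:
a = 52
-134*159 + a = -134*159 + 52 = -21306 + 52 = -21254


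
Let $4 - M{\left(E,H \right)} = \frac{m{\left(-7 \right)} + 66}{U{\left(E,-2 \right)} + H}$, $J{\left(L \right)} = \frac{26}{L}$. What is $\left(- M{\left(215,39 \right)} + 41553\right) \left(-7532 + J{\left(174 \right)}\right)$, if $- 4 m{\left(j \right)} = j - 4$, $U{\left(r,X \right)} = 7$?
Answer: $- \frac{5009737478861}{16008} \approx -3.1295 \cdot 10^{8}$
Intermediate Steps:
$m{\left(j \right)} = 1 - \frac{j}{4}$ ($m{\left(j \right)} = - \frac{j - 4}{4} = - \frac{-4 + j}{4} = 1 - \frac{j}{4}$)
$M{\left(E,H \right)} = 4 - \frac{275}{4 \left(7 + H\right)}$ ($M{\left(E,H \right)} = 4 - \frac{\left(1 - - \frac{7}{4}\right) + 66}{7 + H} = 4 - \frac{\left(1 + \frac{7}{4}\right) + 66}{7 + H} = 4 - \frac{\frac{11}{4} + 66}{7 + H} = 4 - \frac{275}{4 \left(7 + H\right)}$)
$\left(- M{\left(215,39 \right)} + 41553\right) \left(-7532 + J{\left(174 \right)}\right) = \left(- \frac{-163 + 16 \cdot 39}{4 \left(7 + 39\right)} + 41553\right) \left(-7532 + \frac{26}{174}\right) = \left(- \frac{-163 + 624}{4 \cdot 46} + 41553\right) \left(-7532 + 26 \cdot \frac{1}{174}\right) = \left(- \frac{461}{4 \cdot 46} + 41553\right) \left(-7532 + \frac{13}{87}\right) = \left(\left(-1\right) \frac{461}{184} + 41553\right) \left(- \frac{655271}{87}\right) = \left(- \frac{461}{184} + 41553\right) \left(- \frac{655271}{87}\right) = \frac{7645291}{184} \left(- \frac{655271}{87}\right) = - \frac{5009737478861}{16008}$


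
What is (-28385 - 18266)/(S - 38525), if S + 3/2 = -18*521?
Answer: 93302/95809 ≈ 0.97383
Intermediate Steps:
S = -18759/2 (S = -3/2 - 18*521 = -3/2 - 9378 = -18759/2 ≈ -9379.5)
(-28385 - 18266)/(S - 38525) = (-28385 - 18266)/(-18759/2 - 38525) = -46651/(-95809/2) = -46651*(-2/95809) = 93302/95809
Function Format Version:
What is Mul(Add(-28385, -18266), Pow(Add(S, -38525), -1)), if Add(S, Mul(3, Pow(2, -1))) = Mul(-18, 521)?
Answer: Rational(93302, 95809) ≈ 0.97383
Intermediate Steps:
S = Rational(-18759, 2) (S = Add(Rational(-3, 2), Mul(-18, 521)) = Add(Rational(-3, 2), -9378) = Rational(-18759, 2) ≈ -9379.5)
Mul(Add(-28385, -18266), Pow(Add(S, -38525), -1)) = Mul(Add(-28385, -18266), Pow(Add(Rational(-18759, 2), -38525), -1)) = Mul(-46651, Pow(Rational(-95809, 2), -1)) = Mul(-46651, Rational(-2, 95809)) = Rational(93302, 95809)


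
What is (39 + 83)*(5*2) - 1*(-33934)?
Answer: 35154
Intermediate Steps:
(39 + 83)*(5*2) - 1*(-33934) = 122*10 + 33934 = 1220 + 33934 = 35154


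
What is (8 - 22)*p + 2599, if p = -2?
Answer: 2627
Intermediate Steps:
(8 - 22)*p + 2599 = (8 - 22)*(-2) + 2599 = -14*(-2) + 2599 = 28 + 2599 = 2627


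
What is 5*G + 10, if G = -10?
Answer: -40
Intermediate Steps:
5*G + 10 = 5*(-10) + 10 = -50 + 10 = -40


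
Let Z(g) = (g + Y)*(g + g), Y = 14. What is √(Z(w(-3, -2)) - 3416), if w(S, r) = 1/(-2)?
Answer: 19*I*√38/2 ≈ 58.562*I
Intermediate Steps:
w(S, r) = -½
Z(g) = 2*g*(14 + g) (Z(g) = (g + 14)*(g + g) = (14 + g)*(2*g) = 2*g*(14 + g))
√(Z(w(-3, -2)) - 3416) = √(2*(-½)*(14 - ½) - 3416) = √(2*(-½)*(27/2) - 3416) = √(-27/2 - 3416) = √(-6859/2) = 19*I*√38/2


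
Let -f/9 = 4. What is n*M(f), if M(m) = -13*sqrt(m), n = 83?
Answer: -6474*I ≈ -6474.0*I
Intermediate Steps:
f = -36 (f = -9*4 = -36)
n*M(f) = 83*(-78*I) = -6474*I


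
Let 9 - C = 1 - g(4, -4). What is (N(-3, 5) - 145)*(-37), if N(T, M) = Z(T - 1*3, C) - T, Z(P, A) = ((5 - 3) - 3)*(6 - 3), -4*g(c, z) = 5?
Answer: 5365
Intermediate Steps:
g(c, z) = -5/4 (g(c, z) = -¼*5 = -5/4)
C = 27/4 (C = 9 - (1 - 1*(-5/4)) = 9 - (1 + 5/4) = 9 - 1*9/4 = 9 - 9/4 = 27/4 ≈ 6.7500)
Z(P, A) = -3 (Z(P, A) = (2 - 3)*3 = -1*3 = -3)
N(T, M) = -3 - T
(N(-3, 5) - 145)*(-37) = ((-3 - 1*(-3)) - 145)*(-37) = ((-3 + 3) - 145)*(-37) = (0 - 145)*(-37) = -145*(-37) = 5365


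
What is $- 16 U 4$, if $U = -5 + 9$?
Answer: $-256$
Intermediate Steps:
$U = 4$
$- 16 U 4 = \left(-16\right) 4 \cdot 4 = \left(-64\right) 4 = -256$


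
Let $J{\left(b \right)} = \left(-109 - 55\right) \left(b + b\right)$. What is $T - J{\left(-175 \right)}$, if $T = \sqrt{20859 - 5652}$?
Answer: $-57400 + \sqrt{15207} \approx -57277.0$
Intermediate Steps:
$J{\left(b \right)} = - 328 b$ ($J{\left(b \right)} = - 164 \cdot 2 b = - 328 b$)
$T = \sqrt{15207} \approx 123.32$
$T - J{\left(-175 \right)} = \sqrt{15207} - \left(-328\right) \left(-175\right) = \sqrt{15207} - 57400 = -57400 + \sqrt{15207}$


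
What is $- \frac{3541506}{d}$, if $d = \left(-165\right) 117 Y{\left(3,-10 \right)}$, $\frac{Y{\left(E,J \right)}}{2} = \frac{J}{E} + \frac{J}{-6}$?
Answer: $- \frac{590251}{10725} \approx -55.035$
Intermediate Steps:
$Y{\left(E,J \right)} = - \frac{J}{3} + \frac{2 J}{E}$ ($Y{\left(E,J \right)} = 2 \left(\frac{J}{E} + \frac{J}{-6}\right) = 2 \left(\frac{J}{E} + J \left(- \frac{1}{6}\right)\right) = 2 \left(\frac{J}{E} - \frac{J}{6}\right) = 2 \left(- \frac{J}{6} + \frac{J}{E}\right) = - \frac{J}{3} + \frac{2 J}{E}$)
$d = 64350$ ($d = \left(-165\right) 117 \cdot \frac{1}{3} \left(-10\right) \frac{1}{3} \left(6 - 3\right) = - 19305 \cdot \frac{1}{3} \left(-10\right) \frac{1}{3} \left(6 - 3\right) = - 19305 \cdot \frac{1}{3} \left(-10\right) \frac{1}{3} \cdot 3 = \left(-19305\right) \left(- \frac{10}{3}\right) = 64350$)
$- \frac{3541506}{d} = - \frac{3541506}{64350} = \left(-3541506\right) \frac{1}{64350} = - \frac{590251}{10725}$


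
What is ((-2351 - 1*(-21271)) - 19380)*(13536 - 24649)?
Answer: 5111980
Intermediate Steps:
((-2351 - 1*(-21271)) - 19380)*(13536 - 24649) = ((-2351 + 21271) - 19380)*(-11113) = (18920 - 19380)*(-11113) = -460*(-11113) = 5111980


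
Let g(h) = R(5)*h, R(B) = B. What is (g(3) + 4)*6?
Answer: 114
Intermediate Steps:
g(h) = 5*h
(g(3) + 4)*6 = (5*3 + 4)*6 = (15 + 4)*6 = 19*6 = 114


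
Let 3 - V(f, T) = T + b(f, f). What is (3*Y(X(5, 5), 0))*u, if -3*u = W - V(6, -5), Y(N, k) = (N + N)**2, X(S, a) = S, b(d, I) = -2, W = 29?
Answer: -1900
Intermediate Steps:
Y(N, k) = 4*N**2 (Y(N, k) = (2*N)**2 = 4*N**2)
V(f, T) = 5 - T (V(f, T) = 3 - (T - 2) = 3 - (-2 + T) = 3 + (2 - T) = 5 - T)
u = -19/3 (u = -(29 - (5 - 1*(-5)))/3 = -(29 - (5 + 5))/3 = -(29 - 1*10)/3 = -(29 - 10)/3 = -1/3*19 = -19/3 ≈ -6.3333)
(3*Y(X(5, 5), 0))*u = (3*(4*5**2))*(-19/3) = (3*(4*25))*(-19/3) = (3*100)*(-19/3) = 300*(-19/3) = -1900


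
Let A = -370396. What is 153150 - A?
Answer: 523546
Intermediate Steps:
153150 - A = 153150 - 1*(-370396) = 153150 + 370396 = 523546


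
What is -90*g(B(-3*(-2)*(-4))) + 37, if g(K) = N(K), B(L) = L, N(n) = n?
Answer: 2197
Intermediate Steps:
g(K) = K
-90*g(B(-3*(-2)*(-4))) + 37 = -90*(-3*(-2))*(-4) + 37 = -540*(-4) + 37 = -90*(-24) + 37 = 2160 + 37 = 2197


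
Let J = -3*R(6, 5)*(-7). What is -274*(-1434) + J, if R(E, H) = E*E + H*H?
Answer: 394197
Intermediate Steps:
R(E, H) = E² + H²
J = 1281 (J = -3*(6² + 5²)*(-7) = -3*(36 + 25)*(-7) = -3*61*(-7) = -183*(-7) = 1281)
-274*(-1434) + J = -274*(-1434) + 1281 = 392916 + 1281 = 394197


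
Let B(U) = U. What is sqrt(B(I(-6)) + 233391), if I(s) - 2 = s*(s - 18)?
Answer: sqrt(233537) ≈ 483.26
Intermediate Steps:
I(s) = 2 + s*(-18 + s) (I(s) = 2 + s*(s - 18) = 2 + s*(-18 + s))
sqrt(B(I(-6)) + 233391) = sqrt((2 + (-6)**2 - 18*(-6)) + 233391) = sqrt((2 + 36 + 108) + 233391) = sqrt(146 + 233391) = sqrt(233537)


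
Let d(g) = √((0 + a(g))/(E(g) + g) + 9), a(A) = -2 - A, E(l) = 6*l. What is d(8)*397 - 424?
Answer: -424 + 397*√1729/14 ≈ 755.13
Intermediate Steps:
d(g) = √(9 + (-2 - g)/(7*g)) (d(g) = √((0 + (-2 - g))/(6*g + g) + 9) = √((-2 - g)/((7*g)) + 9) = √((-2 - g)*(1/(7*g)) + 9) = √((-2 - g)/(7*g) + 9) = √(9 + (-2 - g)/(7*g)))
d(8)*397 - 424 = (√(434 - 14/8)/7)*397 - 424 = (√(434 - 14*⅛)/7)*397 - 424 = (√(434 - 7/4)/7)*397 - 424 = (√(1729/4)/7)*397 - 424 = ((√1729/2)/7)*397 - 424 = (√1729/14)*397 - 424 = 397*√1729/14 - 424 = -424 + 397*√1729/14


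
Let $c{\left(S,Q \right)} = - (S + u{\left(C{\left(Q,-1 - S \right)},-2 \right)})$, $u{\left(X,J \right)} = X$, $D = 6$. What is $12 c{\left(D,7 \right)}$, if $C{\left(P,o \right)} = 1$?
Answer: $-84$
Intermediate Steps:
$c{\left(S,Q \right)} = -1 - S$ ($c{\left(S,Q \right)} = - (S + 1) = - (1 + S) = -1 - S$)
$12 c{\left(D,7 \right)} = 12 \left(-1 - 6\right) = 12 \left(-7\right) = -84$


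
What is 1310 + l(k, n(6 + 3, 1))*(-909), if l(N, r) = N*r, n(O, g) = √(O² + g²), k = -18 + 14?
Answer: 1310 + 3636*√82 ≈ 34235.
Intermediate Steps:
k = -4
1310 + l(k, n(6 + 3, 1))*(-909) = 1310 - 4*√((6 + 3)² + 1²)*(-909) = 1310 - 4*√(9² + 1)*(-909) = 1310 - 4*√(81 + 1)*(-909) = 1310 - 4*√82*(-909) = 1310 + 3636*√82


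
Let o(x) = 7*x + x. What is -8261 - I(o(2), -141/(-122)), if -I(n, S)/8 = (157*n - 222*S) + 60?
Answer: 626007/61 ≈ 10262.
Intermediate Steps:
o(x) = 8*x
I(n, S) = -480 - 1256*n + 1776*S (I(n, S) = -8*((157*n - 222*S) + 60) = -8*((-222*S + 157*n) + 60) = -8*(60 - 222*S + 157*n) = -480 - 1256*n + 1776*S)
-8261 - I(o(2), -141/(-122)) = -8261 - (-480 - 10048*2 + 1776*(-141/(-122))) = -8261 - (-480 - 1256*16 + 1776*(-141*(-1/122))) = -8261 - (-480 - 20096 + 1776*(141/122)) = -8261 - (-480 - 20096 + 125208/61) = -8261 - 1*(-1129928/61) = -8261 + 1129928/61 = 626007/61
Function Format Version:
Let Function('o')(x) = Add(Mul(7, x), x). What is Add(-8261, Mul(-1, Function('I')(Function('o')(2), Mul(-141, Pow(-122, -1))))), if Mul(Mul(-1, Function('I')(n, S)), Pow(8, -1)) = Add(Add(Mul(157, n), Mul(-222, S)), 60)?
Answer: Rational(626007, 61) ≈ 10262.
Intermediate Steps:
Function('o')(x) = Mul(8, x)
Function('I')(n, S) = Add(-480, Mul(-1256, n), Mul(1776, S)) (Function('I')(n, S) = Mul(-8, Add(Add(Mul(157, n), Mul(-222, S)), 60)) = Mul(-8, Add(Add(Mul(-222, S), Mul(157, n)), 60)) = Mul(-8, Add(60, Mul(-222, S), Mul(157, n))) = Add(-480, Mul(-1256, n), Mul(1776, S)))
Add(-8261, Mul(-1, Function('I')(Function('o')(2), Mul(-141, Pow(-122, -1))))) = Add(-8261, Mul(-1, Add(-480, Mul(-1256, Mul(8, 2)), Mul(1776, Mul(-141, Pow(-122, -1)))))) = Add(-8261, Mul(-1, Add(-480, Mul(-1256, 16), Mul(1776, Mul(-141, Rational(-1, 122)))))) = Add(-8261, Mul(-1, Add(-480, -20096, Mul(1776, Rational(141, 122))))) = Add(-8261, Mul(-1, Add(-480, -20096, Rational(125208, 61)))) = Add(-8261, Mul(-1, Rational(-1129928, 61))) = Add(-8261, Rational(1129928, 61)) = Rational(626007, 61)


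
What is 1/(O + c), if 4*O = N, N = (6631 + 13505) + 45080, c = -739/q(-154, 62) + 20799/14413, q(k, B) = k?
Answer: 317086/5171749323 ≈ 6.1311e-5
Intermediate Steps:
c = 1979179/317086 (c = -739/(-154) + 20799/14413 = -739*(-1/154) + 20799*(1/14413) = 739/154 + 20799/14413 = 1979179/317086 ≈ 6.2418)
N = 65216 (N = 20136 + 45080 = 65216)
O = 16304 (O = (¼)*65216 = 16304)
1/(O + c) = 1/(16304 + 1979179/317086) = 1/(5171749323/317086) = 317086/5171749323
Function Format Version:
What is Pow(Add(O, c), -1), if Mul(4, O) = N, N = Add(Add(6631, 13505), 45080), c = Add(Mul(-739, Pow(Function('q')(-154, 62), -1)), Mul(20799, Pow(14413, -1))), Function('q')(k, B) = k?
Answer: Rational(317086, 5171749323) ≈ 6.1311e-5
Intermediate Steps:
c = Rational(1979179, 317086) (c = Add(Mul(-739, Pow(-154, -1)), Mul(20799, Pow(14413, -1))) = Add(Mul(-739, Rational(-1, 154)), Mul(20799, Rational(1, 14413))) = Add(Rational(739, 154), Rational(20799, 14413)) = Rational(1979179, 317086) ≈ 6.2418)
N = 65216 (N = Add(20136, 45080) = 65216)
O = 16304 (O = Mul(Rational(1, 4), 65216) = 16304)
Pow(Add(O, c), -1) = Pow(Add(16304, Rational(1979179, 317086)), -1) = Pow(Rational(5171749323, 317086), -1) = Rational(317086, 5171749323)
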